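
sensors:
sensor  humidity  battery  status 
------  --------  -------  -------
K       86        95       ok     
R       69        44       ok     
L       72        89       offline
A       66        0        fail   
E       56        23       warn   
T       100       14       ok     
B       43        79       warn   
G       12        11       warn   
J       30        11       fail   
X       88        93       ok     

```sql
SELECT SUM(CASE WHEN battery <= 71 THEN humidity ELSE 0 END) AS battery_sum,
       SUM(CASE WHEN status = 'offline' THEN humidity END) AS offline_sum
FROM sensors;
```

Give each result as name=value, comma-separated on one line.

[battery_sum: battery <= 71]
sensor=K: ✗
sensor=R: ✓ → 69
sensor=L: ✗
sensor=A: ✓ → 66
sensor=E: ✓ → 56
sensor=T: ✓ → 100
sensor=B: ✗
sensor=G: ✓ → 12
sensor=J: ✓ → 30
sensor=X: ✗
battery_sum = 69 + 66 + 56 + 100 + 12 + 30 = 333
—
[offline_sum: status = 'offline']
sensor=K: ✗
sensor=R: ✗
sensor=L: ✓ → 72
sensor=A: ✗
sensor=E: ✗
sensor=T: ✗
sensor=B: ✗
sensor=G: ✗
sensor=J: ✗
sensor=X: ✗
offline_sum = 72

battery_sum=333, offline_sum=72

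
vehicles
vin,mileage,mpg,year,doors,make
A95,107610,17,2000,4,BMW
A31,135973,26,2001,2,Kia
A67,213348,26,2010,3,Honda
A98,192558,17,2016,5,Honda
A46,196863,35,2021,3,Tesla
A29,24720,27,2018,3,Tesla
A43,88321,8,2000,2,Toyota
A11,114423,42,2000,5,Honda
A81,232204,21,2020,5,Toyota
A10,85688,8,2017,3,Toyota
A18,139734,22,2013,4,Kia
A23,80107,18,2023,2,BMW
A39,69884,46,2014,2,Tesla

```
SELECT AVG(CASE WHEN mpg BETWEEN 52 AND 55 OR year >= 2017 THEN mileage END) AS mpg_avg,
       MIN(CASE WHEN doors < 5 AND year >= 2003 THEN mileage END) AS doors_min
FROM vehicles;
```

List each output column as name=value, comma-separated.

[mpg_avg: mpg BETWEEN 52 AND 55 OR year >= 2017]
vin=A95: ✗
vin=A31: ✗
vin=A67: ✗
vin=A98: ✗
vin=A46: ✓ → 196863
vin=A29: ✓ → 24720
vin=A43: ✗
vin=A11: ✗
vin=A81: ✓ → 232204
vin=A10: ✓ → 85688
vin=A18: ✗
vin=A23: ✓ → 80107
vin=A39: ✗
mpg_avg = (196863 + 24720 + 232204 + 85688 + 80107) / 5 = 123916.4
—
[doors_min: doors < 5 AND year >= 2003]
vin=A95: ✗
vin=A31: ✗
vin=A67: ✓ → 213348
vin=A98: ✗
vin=A46: ✓ → 196863
vin=A29: ✓ → 24720
vin=A43: ✗
vin=A11: ✗
vin=A81: ✗
vin=A10: ✓ → 85688
vin=A18: ✓ → 139734
vin=A23: ✓ → 80107
vin=A39: ✓ → 69884
doors_min = MIN(213348, 196863, 24720, 85688, 139734, 80107, 69884) = 24720

mpg_avg=123916.4, doors_min=24720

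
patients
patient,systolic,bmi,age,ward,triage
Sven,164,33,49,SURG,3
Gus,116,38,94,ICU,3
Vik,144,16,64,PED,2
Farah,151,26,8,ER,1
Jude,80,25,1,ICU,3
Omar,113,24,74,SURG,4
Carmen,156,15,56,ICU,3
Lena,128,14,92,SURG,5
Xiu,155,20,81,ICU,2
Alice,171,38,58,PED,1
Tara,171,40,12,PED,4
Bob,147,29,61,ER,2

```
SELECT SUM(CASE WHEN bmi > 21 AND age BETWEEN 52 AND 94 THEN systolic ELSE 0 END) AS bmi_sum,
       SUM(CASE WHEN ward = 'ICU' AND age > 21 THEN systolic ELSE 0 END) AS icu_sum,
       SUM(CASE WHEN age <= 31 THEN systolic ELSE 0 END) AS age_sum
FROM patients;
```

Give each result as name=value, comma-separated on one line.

bmi_sum=547, icu_sum=427, age_sum=402

[bmi_sum: bmi > 21 AND age BETWEEN 52 AND 94]
patient=Sven: ✗
patient=Gus: ✓ → 116
patient=Vik: ✗
patient=Farah: ✗
patient=Jude: ✗
patient=Omar: ✓ → 113
patient=Carmen: ✗
patient=Lena: ✗
patient=Xiu: ✗
patient=Alice: ✓ → 171
patient=Tara: ✗
patient=Bob: ✓ → 147
bmi_sum = 116 + 113 + 171 + 147 = 547
—
[icu_sum: ward = 'ICU' AND age > 21]
patient=Sven: ✗
patient=Gus: ✓ → 116
patient=Vik: ✗
patient=Farah: ✗
patient=Jude: ✗
patient=Omar: ✗
patient=Carmen: ✓ → 156
patient=Lena: ✗
patient=Xiu: ✓ → 155
patient=Alice: ✗
patient=Tara: ✗
patient=Bob: ✗
icu_sum = 116 + 156 + 155 = 427
—
[age_sum: age <= 31]
patient=Sven: ✗
patient=Gus: ✗
patient=Vik: ✗
patient=Farah: ✓ → 151
patient=Jude: ✓ → 80
patient=Omar: ✗
patient=Carmen: ✗
patient=Lena: ✗
patient=Xiu: ✗
patient=Alice: ✗
patient=Tara: ✓ → 171
patient=Bob: ✗
age_sum = 151 + 80 + 171 = 402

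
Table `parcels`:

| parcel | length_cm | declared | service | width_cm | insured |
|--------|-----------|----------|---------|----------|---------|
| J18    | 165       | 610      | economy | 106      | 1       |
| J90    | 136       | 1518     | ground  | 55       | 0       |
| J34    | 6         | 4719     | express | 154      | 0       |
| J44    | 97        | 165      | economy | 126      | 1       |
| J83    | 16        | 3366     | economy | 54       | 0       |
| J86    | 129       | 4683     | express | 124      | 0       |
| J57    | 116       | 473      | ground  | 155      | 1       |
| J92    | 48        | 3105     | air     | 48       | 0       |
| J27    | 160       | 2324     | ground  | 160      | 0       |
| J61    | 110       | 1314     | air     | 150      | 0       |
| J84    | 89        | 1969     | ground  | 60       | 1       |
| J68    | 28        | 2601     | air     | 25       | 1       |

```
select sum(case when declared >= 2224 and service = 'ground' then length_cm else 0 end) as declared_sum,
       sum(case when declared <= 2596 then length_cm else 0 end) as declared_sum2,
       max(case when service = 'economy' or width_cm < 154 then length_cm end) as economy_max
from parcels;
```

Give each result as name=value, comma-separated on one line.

[declared_sum: declared >= 2224 and service = 'ground']
parcel=J18: ✗
parcel=J90: ✗
parcel=J34: ✗
parcel=J44: ✗
parcel=J83: ✗
parcel=J86: ✗
parcel=J57: ✗
parcel=J92: ✗
parcel=J27: ✓ → 160
parcel=J61: ✗
parcel=J84: ✗
parcel=J68: ✗
declared_sum = 160
—
[declared_sum2: declared <= 2596]
parcel=J18: ✓ → 165
parcel=J90: ✓ → 136
parcel=J34: ✗
parcel=J44: ✓ → 97
parcel=J83: ✗
parcel=J86: ✗
parcel=J57: ✓ → 116
parcel=J92: ✗
parcel=J27: ✓ → 160
parcel=J61: ✓ → 110
parcel=J84: ✓ → 89
parcel=J68: ✗
declared_sum2 = 165 + 136 + 97 + 116 + 160 + 110 + 89 = 873
—
[economy_max: service = 'economy' or width_cm < 154]
parcel=J18: ✓ → 165
parcel=J90: ✓ → 136
parcel=J34: ✗
parcel=J44: ✓ → 97
parcel=J83: ✓ → 16
parcel=J86: ✓ → 129
parcel=J57: ✗
parcel=J92: ✓ → 48
parcel=J27: ✗
parcel=J61: ✓ → 110
parcel=J84: ✓ → 89
parcel=J68: ✓ → 28
economy_max = MAX(165, 136, 97, 16, 129, 48, 110, 89, 28) = 165

declared_sum=160, declared_sum2=873, economy_max=165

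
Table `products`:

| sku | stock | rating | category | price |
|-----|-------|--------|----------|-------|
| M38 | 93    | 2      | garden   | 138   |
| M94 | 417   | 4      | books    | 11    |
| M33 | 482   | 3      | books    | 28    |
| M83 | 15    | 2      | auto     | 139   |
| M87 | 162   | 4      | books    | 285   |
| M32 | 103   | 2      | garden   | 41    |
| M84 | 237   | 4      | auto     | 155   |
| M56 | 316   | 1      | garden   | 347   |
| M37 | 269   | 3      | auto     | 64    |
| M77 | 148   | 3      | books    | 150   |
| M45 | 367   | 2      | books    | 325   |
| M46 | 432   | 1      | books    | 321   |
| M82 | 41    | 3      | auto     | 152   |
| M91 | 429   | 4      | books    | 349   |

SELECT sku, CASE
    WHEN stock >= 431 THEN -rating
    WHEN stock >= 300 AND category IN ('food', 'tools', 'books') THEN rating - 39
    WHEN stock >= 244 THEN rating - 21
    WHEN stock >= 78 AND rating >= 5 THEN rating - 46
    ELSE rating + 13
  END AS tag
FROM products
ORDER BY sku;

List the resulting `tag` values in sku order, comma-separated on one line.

sku=M32: ELSE → 15
sku=M33: stock >= 431 → -3
sku=M37: stock >= 244 → -18
sku=M38: ELSE → 15
sku=M45: stock >= 300 AND category IN ('food', 'tools', 'books') → -37
sku=M46: stock >= 431 → -1
sku=M56: stock >= 244 → -20
sku=M77: ELSE → 16
sku=M82: ELSE → 16
sku=M83: ELSE → 15
sku=M84: ELSE → 17
sku=M87: ELSE → 17
sku=M91: stock >= 300 AND category IN ('food', 'tools', 'books') → -35
sku=M94: stock >= 300 AND category IN ('food', 'tools', 'books') → -35

15, -3, -18, 15, -37, -1, -20, 16, 16, 15, 17, 17, -35, -35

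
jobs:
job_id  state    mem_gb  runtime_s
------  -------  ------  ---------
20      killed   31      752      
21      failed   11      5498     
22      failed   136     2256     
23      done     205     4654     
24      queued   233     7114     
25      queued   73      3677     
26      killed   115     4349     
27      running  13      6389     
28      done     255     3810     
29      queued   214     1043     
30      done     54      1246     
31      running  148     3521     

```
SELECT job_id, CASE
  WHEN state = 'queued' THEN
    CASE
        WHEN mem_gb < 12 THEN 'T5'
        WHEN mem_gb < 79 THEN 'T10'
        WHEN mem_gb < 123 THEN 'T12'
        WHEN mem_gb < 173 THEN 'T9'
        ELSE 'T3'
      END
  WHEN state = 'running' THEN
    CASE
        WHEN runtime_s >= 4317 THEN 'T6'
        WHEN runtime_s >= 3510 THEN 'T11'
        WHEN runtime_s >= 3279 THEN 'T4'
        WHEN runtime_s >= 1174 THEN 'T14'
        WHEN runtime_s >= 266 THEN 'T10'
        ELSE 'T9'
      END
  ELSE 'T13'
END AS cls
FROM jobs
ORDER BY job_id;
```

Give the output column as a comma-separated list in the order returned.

job_id=20: state='killed' → outer ELSE → T13
job_id=21: state='failed' → outer ELSE → T13
job_id=22: state='failed' → outer ELSE → T13
job_id=23: state='done' → outer ELSE → T13
job_id=24: state='queued' → inner[ELSE] → T3
job_id=25: state='queued' → inner[mem_gb < 79] → T10
job_id=26: state='killed' → outer ELSE → T13
job_id=27: state='running' → inner[runtime_s >= 4317] → T6
job_id=28: state='done' → outer ELSE → T13
job_id=29: state='queued' → inner[ELSE] → T3
job_id=30: state='done' → outer ELSE → T13
job_id=31: state='running' → inner[runtime_s >= 3510] → T11

T13, T13, T13, T13, T3, T10, T13, T6, T13, T3, T13, T11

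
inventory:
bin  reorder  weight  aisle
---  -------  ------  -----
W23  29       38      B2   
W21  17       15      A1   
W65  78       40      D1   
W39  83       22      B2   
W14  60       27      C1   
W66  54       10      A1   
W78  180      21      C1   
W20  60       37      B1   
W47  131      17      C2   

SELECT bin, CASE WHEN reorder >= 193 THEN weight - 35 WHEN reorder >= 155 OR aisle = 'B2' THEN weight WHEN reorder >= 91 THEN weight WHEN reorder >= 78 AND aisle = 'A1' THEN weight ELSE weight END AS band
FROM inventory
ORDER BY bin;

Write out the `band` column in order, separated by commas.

27, 37, 15, 38, 22, 17, 40, 10, 21

bin=W14: ELSE → 27
bin=W20: ELSE → 37
bin=W21: ELSE → 15
bin=W23: reorder >= 155 OR aisle = 'B2' → 38
bin=W39: reorder >= 155 OR aisle = 'B2' → 22
bin=W47: reorder >= 91 → 17
bin=W65: ELSE → 40
bin=W66: ELSE → 10
bin=W78: reorder >= 155 OR aisle = 'B2' → 21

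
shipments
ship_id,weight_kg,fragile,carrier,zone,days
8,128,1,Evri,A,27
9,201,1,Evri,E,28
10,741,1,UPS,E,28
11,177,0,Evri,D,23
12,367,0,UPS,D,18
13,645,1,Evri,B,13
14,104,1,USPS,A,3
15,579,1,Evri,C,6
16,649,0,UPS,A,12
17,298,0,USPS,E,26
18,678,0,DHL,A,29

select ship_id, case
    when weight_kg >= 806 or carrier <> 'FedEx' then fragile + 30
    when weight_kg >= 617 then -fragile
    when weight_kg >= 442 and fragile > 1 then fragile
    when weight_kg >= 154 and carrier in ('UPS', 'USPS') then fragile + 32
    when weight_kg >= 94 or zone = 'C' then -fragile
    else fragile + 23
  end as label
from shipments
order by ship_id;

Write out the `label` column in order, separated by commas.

31, 31, 31, 30, 30, 31, 31, 31, 30, 30, 30

ship_id=8: weight_kg >= 806 or carrier <> 'FedEx' → 31
ship_id=9: weight_kg >= 806 or carrier <> 'FedEx' → 31
ship_id=10: weight_kg >= 806 or carrier <> 'FedEx' → 31
ship_id=11: weight_kg >= 806 or carrier <> 'FedEx' → 30
ship_id=12: weight_kg >= 806 or carrier <> 'FedEx' → 30
ship_id=13: weight_kg >= 806 or carrier <> 'FedEx' → 31
ship_id=14: weight_kg >= 806 or carrier <> 'FedEx' → 31
ship_id=15: weight_kg >= 806 or carrier <> 'FedEx' → 31
ship_id=16: weight_kg >= 806 or carrier <> 'FedEx' → 30
ship_id=17: weight_kg >= 806 or carrier <> 'FedEx' → 30
ship_id=18: weight_kg >= 806 or carrier <> 'FedEx' → 30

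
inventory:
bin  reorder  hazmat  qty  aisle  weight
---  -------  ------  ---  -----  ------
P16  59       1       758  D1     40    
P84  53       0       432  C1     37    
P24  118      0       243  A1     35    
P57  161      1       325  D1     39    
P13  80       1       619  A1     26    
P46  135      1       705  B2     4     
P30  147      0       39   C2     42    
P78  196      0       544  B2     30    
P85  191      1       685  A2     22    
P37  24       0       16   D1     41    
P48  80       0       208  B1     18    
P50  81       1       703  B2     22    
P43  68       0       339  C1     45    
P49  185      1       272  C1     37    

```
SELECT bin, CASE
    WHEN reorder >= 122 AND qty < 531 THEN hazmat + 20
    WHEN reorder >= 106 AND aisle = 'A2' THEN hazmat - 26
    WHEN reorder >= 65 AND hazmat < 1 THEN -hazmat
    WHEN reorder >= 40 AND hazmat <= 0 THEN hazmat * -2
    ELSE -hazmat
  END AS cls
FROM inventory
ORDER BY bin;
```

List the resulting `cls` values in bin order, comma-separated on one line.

-1, -1, 0, 20, 0, 0, -1, 0, 21, -1, 21, 0, 0, -25

bin=P13: ELSE → -1
bin=P16: ELSE → -1
bin=P24: reorder >= 65 AND hazmat < 1 → 0
bin=P30: reorder >= 122 AND qty < 531 → 20
bin=P37: ELSE → 0
bin=P43: reorder >= 65 AND hazmat < 1 → 0
bin=P46: ELSE → -1
bin=P48: reorder >= 65 AND hazmat < 1 → 0
bin=P49: reorder >= 122 AND qty < 531 → 21
bin=P50: ELSE → -1
bin=P57: reorder >= 122 AND qty < 531 → 21
bin=P78: reorder >= 65 AND hazmat < 1 → 0
bin=P84: reorder >= 40 AND hazmat <= 0 → 0
bin=P85: reorder >= 106 AND aisle = 'A2' → -25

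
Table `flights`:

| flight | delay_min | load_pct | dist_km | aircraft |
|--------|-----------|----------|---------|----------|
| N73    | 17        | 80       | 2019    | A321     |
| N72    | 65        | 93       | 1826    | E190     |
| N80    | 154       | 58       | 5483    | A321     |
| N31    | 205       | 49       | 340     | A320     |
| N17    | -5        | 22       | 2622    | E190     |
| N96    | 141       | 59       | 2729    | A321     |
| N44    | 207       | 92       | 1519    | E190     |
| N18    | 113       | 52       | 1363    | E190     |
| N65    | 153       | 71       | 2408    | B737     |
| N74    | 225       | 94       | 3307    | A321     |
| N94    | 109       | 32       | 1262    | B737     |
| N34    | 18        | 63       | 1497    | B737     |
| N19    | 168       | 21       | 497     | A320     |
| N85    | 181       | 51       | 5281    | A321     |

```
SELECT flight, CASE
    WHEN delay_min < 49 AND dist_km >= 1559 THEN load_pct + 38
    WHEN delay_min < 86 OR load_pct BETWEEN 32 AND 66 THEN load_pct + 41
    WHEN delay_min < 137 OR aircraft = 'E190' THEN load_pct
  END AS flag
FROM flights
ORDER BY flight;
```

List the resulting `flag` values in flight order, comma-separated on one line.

flight=N17: delay_min < 49 AND dist_km >= 1559 → 60
flight=N18: delay_min < 86 OR load_pct BETWEEN 32 AND 66 → 93
flight=N19: (no match → NULL) → NULL
flight=N31: delay_min < 86 OR load_pct BETWEEN 32 AND 66 → 90
flight=N34: delay_min < 86 OR load_pct BETWEEN 32 AND 66 → 104
flight=N44: delay_min < 137 OR aircraft = 'E190' → 92
flight=N65: (no match → NULL) → NULL
flight=N72: delay_min < 86 OR load_pct BETWEEN 32 AND 66 → 134
flight=N73: delay_min < 49 AND dist_km >= 1559 → 118
flight=N74: (no match → NULL) → NULL
flight=N80: delay_min < 86 OR load_pct BETWEEN 32 AND 66 → 99
flight=N85: delay_min < 86 OR load_pct BETWEEN 32 AND 66 → 92
flight=N94: delay_min < 86 OR load_pct BETWEEN 32 AND 66 → 73
flight=N96: delay_min < 86 OR load_pct BETWEEN 32 AND 66 → 100

60, 93, NULL, 90, 104, 92, NULL, 134, 118, NULL, 99, 92, 73, 100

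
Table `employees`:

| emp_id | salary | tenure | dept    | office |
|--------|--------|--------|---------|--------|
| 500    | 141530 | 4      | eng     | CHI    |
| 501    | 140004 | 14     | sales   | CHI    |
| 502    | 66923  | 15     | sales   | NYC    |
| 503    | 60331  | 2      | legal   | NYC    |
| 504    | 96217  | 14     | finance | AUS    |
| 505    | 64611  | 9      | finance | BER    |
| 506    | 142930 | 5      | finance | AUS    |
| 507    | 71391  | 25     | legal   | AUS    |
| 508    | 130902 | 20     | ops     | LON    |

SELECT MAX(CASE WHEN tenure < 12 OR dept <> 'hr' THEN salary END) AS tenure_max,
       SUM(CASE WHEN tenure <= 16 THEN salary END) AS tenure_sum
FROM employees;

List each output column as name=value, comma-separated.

tenure_max=142930, tenure_sum=712546

[tenure_max: tenure < 12 OR dept <> 'hr']
emp_id=500: ✓ → 141530
emp_id=501: ✓ → 140004
emp_id=502: ✓ → 66923
emp_id=503: ✓ → 60331
emp_id=504: ✓ → 96217
emp_id=505: ✓ → 64611
emp_id=506: ✓ → 142930
emp_id=507: ✓ → 71391
emp_id=508: ✓ → 130902
tenure_max = MAX(141530, 140004, 66923, 60331, 96217, 64611, 142930, 71391, 130902) = 142930
—
[tenure_sum: tenure <= 16]
emp_id=500: ✓ → 141530
emp_id=501: ✓ → 140004
emp_id=502: ✓ → 66923
emp_id=503: ✓ → 60331
emp_id=504: ✓ → 96217
emp_id=505: ✓ → 64611
emp_id=506: ✓ → 142930
emp_id=507: ✗
emp_id=508: ✗
tenure_sum = 141530 + 140004 + 66923 + 60331 + 96217 + 64611 + 142930 = 712546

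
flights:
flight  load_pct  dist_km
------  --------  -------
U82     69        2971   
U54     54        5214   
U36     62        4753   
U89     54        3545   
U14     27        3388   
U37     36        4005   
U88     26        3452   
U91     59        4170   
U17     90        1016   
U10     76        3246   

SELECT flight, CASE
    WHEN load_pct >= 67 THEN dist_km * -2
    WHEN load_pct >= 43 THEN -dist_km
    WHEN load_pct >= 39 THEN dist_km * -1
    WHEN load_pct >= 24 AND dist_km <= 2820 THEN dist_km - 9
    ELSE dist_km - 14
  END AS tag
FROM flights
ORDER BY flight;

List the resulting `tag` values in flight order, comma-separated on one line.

flight=U10: load_pct >= 67 → -6492
flight=U14: ELSE → 3374
flight=U17: load_pct >= 67 → -2032
flight=U36: load_pct >= 43 → -4753
flight=U37: ELSE → 3991
flight=U54: load_pct >= 43 → -5214
flight=U82: load_pct >= 67 → -5942
flight=U88: ELSE → 3438
flight=U89: load_pct >= 43 → -3545
flight=U91: load_pct >= 43 → -4170

-6492, 3374, -2032, -4753, 3991, -5214, -5942, 3438, -3545, -4170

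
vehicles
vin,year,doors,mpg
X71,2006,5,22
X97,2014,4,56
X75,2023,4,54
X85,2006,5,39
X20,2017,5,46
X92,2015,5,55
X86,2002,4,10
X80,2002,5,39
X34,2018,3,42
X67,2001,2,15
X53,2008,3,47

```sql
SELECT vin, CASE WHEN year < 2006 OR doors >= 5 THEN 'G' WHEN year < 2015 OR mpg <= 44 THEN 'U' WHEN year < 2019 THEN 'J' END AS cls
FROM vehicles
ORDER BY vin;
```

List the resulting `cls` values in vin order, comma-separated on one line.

G, U, U, G, G, NULL, G, G, G, G, U

vin=X20: year < 2006 OR doors >= 5 → G
vin=X34: year < 2015 OR mpg <= 44 → U
vin=X53: year < 2015 OR mpg <= 44 → U
vin=X67: year < 2006 OR doors >= 5 → G
vin=X71: year < 2006 OR doors >= 5 → G
vin=X75: (no match → NULL) → NULL
vin=X80: year < 2006 OR doors >= 5 → G
vin=X85: year < 2006 OR doors >= 5 → G
vin=X86: year < 2006 OR doors >= 5 → G
vin=X92: year < 2006 OR doors >= 5 → G
vin=X97: year < 2015 OR mpg <= 44 → U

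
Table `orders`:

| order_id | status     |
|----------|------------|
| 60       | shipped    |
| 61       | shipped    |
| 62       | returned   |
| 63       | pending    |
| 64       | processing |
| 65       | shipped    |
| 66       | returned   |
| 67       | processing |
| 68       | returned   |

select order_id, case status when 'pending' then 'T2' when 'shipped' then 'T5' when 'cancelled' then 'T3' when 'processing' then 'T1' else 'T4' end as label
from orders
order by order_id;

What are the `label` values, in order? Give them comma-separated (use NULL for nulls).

T5, T5, T4, T2, T1, T5, T4, T1, T4

order_id=60: status='shipped' → T5
order_id=61: status='shipped' → T5
order_id=62: ELSE → T4
order_id=63: status='pending' → T2
order_id=64: status='processing' → T1
order_id=65: status='shipped' → T5
order_id=66: ELSE → T4
order_id=67: status='processing' → T1
order_id=68: ELSE → T4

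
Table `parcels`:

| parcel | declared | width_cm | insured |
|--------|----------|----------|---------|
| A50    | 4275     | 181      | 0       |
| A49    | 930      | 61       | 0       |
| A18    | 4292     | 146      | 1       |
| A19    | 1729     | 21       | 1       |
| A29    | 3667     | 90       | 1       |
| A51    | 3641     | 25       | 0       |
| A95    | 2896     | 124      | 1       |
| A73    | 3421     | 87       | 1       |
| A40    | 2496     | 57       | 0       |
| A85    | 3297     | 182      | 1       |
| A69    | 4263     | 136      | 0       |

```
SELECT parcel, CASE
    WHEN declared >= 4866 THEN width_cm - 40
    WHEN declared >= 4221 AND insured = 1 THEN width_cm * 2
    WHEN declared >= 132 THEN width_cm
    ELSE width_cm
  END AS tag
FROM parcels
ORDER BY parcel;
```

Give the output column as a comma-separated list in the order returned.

292, 21, 90, 57, 61, 181, 25, 136, 87, 182, 124

parcel=A18: declared >= 4221 AND insured = 1 → 292
parcel=A19: declared >= 132 → 21
parcel=A29: declared >= 132 → 90
parcel=A40: declared >= 132 → 57
parcel=A49: declared >= 132 → 61
parcel=A50: declared >= 132 → 181
parcel=A51: declared >= 132 → 25
parcel=A69: declared >= 132 → 136
parcel=A73: declared >= 132 → 87
parcel=A85: declared >= 132 → 182
parcel=A95: declared >= 132 → 124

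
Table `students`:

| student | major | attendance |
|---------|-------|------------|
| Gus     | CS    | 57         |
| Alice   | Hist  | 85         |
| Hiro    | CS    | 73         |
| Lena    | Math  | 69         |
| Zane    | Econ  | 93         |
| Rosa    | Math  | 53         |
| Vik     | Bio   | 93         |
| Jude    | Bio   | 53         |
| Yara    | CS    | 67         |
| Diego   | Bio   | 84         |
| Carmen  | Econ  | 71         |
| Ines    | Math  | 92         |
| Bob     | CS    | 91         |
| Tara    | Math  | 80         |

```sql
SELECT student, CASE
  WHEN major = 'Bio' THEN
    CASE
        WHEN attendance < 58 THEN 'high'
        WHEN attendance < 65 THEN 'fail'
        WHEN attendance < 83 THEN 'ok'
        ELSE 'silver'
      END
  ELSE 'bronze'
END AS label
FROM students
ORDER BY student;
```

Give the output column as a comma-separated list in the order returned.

bronze, bronze, bronze, silver, bronze, bronze, bronze, high, bronze, bronze, bronze, silver, bronze, bronze

student=Alice: major='Hist' → outer ELSE → bronze
student=Bob: major='CS' → outer ELSE → bronze
student=Carmen: major='Econ' → outer ELSE → bronze
student=Diego: major='Bio' → inner[ELSE] → silver
student=Gus: major='CS' → outer ELSE → bronze
student=Hiro: major='CS' → outer ELSE → bronze
student=Ines: major='Math' → outer ELSE → bronze
student=Jude: major='Bio' → inner[attendance < 58] → high
student=Lena: major='Math' → outer ELSE → bronze
student=Rosa: major='Math' → outer ELSE → bronze
student=Tara: major='Math' → outer ELSE → bronze
student=Vik: major='Bio' → inner[ELSE] → silver
student=Yara: major='CS' → outer ELSE → bronze
student=Zane: major='Econ' → outer ELSE → bronze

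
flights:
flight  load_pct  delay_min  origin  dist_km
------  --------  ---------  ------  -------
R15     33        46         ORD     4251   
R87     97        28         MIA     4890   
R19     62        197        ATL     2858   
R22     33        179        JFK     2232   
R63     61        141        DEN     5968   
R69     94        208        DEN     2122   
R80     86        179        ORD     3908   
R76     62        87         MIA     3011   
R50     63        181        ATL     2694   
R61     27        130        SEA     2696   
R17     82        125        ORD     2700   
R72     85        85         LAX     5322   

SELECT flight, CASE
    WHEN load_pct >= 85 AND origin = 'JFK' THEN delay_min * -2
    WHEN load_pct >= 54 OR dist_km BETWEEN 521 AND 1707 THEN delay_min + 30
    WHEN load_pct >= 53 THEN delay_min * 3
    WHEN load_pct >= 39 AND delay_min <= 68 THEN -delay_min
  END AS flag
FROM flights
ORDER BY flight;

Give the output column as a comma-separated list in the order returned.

NULL, 155, 227, NULL, 211, NULL, 171, 238, 115, 117, 209, 58

flight=R15: (no match → NULL) → NULL
flight=R17: load_pct >= 54 OR dist_km BETWEEN 521 AND 1707 → 155
flight=R19: load_pct >= 54 OR dist_km BETWEEN 521 AND 1707 → 227
flight=R22: (no match → NULL) → NULL
flight=R50: load_pct >= 54 OR dist_km BETWEEN 521 AND 1707 → 211
flight=R61: (no match → NULL) → NULL
flight=R63: load_pct >= 54 OR dist_km BETWEEN 521 AND 1707 → 171
flight=R69: load_pct >= 54 OR dist_km BETWEEN 521 AND 1707 → 238
flight=R72: load_pct >= 54 OR dist_km BETWEEN 521 AND 1707 → 115
flight=R76: load_pct >= 54 OR dist_km BETWEEN 521 AND 1707 → 117
flight=R80: load_pct >= 54 OR dist_km BETWEEN 521 AND 1707 → 209
flight=R87: load_pct >= 54 OR dist_km BETWEEN 521 AND 1707 → 58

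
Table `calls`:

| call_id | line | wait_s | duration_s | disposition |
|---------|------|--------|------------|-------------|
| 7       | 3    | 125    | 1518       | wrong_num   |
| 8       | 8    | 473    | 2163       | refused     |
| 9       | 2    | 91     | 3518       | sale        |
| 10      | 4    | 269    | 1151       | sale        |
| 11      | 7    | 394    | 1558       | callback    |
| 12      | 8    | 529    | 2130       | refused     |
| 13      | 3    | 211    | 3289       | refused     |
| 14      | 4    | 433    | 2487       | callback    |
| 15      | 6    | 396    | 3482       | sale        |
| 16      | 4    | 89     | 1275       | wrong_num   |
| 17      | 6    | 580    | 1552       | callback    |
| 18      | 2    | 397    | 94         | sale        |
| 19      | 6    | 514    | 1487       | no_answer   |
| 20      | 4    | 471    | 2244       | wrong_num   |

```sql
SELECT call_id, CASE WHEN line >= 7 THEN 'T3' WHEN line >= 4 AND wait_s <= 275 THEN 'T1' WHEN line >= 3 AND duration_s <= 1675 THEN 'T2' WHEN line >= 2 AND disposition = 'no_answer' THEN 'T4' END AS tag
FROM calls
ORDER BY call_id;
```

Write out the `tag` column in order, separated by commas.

T2, T3, NULL, T1, T3, T3, NULL, NULL, NULL, T1, T2, NULL, T2, NULL

call_id=7: line >= 3 AND duration_s <= 1675 → T2
call_id=8: line >= 7 → T3
call_id=9: (no match → NULL) → NULL
call_id=10: line >= 4 AND wait_s <= 275 → T1
call_id=11: line >= 7 → T3
call_id=12: line >= 7 → T3
call_id=13: (no match → NULL) → NULL
call_id=14: (no match → NULL) → NULL
call_id=15: (no match → NULL) → NULL
call_id=16: line >= 4 AND wait_s <= 275 → T1
call_id=17: line >= 3 AND duration_s <= 1675 → T2
call_id=18: (no match → NULL) → NULL
call_id=19: line >= 3 AND duration_s <= 1675 → T2
call_id=20: (no match → NULL) → NULL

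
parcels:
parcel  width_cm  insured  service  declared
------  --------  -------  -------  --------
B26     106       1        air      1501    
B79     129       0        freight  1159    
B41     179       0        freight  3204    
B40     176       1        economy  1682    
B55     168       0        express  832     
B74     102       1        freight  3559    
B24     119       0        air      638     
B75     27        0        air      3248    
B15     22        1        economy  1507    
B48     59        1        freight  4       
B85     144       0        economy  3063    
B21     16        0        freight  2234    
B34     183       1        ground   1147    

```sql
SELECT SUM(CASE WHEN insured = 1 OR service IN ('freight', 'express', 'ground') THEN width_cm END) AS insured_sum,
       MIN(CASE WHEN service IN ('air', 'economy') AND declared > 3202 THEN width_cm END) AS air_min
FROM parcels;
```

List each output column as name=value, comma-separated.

[insured_sum: insured = 1 OR service IN ('freight', 'express', 'ground')]
parcel=B26: ✓ → 106
parcel=B79: ✓ → 129
parcel=B41: ✓ → 179
parcel=B40: ✓ → 176
parcel=B55: ✓ → 168
parcel=B74: ✓ → 102
parcel=B24: ✗
parcel=B75: ✗
parcel=B15: ✓ → 22
parcel=B48: ✓ → 59
parcel=B85: ✗
parcel=B21: ✓ → 16
parcel=B34: ✓ → 183
insured_sum = 106 + 129 + 179 + 176 + 168 + 102 + 22 + 59 + 16 + 183 = 1140
—
[air_min: service IN ('air', 'economy') AND declared > 3202]
parcel=B26: ✗
parcel=B79: ✗
parcel=B41: ✗
parcel=B40: ✗
parcel=B55: ✗
parcel=B74: ✗
parcel=B24: ✗
parcel=B75: ✓ → 27
parcel=B15: ✗
parcel=B48: ✗
parcel=B85: ✗
parcel=B21: ✗
parcel=B34: ✗
air_min = MIN(27) = 27

insured_sum=1140, air_min=27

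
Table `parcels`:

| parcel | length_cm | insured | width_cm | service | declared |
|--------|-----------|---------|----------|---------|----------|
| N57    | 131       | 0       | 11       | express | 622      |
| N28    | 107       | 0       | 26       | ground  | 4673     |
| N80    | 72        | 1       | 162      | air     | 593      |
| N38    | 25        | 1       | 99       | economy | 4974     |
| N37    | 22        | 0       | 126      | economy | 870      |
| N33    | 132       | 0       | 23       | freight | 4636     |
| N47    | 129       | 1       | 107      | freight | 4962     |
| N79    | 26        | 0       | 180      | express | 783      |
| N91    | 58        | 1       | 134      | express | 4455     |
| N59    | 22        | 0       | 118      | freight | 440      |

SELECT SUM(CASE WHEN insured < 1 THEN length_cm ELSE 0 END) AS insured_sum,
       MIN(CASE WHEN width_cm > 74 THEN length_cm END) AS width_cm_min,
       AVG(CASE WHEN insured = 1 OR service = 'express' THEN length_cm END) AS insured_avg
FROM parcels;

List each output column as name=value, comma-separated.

insured_sum=440, width_cm_min=22, insured_avg=73.5

[insured_sum: insured < 1]
parcel=N57: ✓ → 131
parcel=N28: ✓ → 107
parcel=N80: ✗
parcel=N38: ✗
parcel=N37: ✓ → 22
parcel=N33: ✓ → 132
parcel=N47: ✗
parcel=N79: ✓ → 26
parcel=N91: ✗
parcel=N59: ✓ → 22
insured_sum = 131 + 107 + 22 + 132 + 26 + 22 = 440
—
[width_cm_min: width_cm > 74]
parcel=N57: ✗
parcel=N28: ✗
parcel=N80: ✓ → 72
parcel=N38: ✓ → 25
parcel=N37: ✓ → 22
parcel=N33: ✗
parcel=N47: ✓ → 129
parcel=N79: ✓ → 26
parcel=N91: ✓ → 58
parcel=N59: ✓ → 22
width_cm_min = MIN(72, 25, 22, 129, 26, 58, 22) = 22
—
[insured_avg: insured = 1 OR service = 'express']
parcel=N57: ✓ → 131
parcel=N28: ✗
parcel=N80: ✓ → 72
parcel=N38: ✓ → 25
parcel=N37: ✗
parcel=N33: ✗
parcel=N47: ✓ → 129
parcel=N79: ✓ → 26
parcel=N91: ✓ → 58
parcel=N59: ✗
insured_avg = (131 + 72 + 25 + 129 + 26 + 58) / 6 = 73.5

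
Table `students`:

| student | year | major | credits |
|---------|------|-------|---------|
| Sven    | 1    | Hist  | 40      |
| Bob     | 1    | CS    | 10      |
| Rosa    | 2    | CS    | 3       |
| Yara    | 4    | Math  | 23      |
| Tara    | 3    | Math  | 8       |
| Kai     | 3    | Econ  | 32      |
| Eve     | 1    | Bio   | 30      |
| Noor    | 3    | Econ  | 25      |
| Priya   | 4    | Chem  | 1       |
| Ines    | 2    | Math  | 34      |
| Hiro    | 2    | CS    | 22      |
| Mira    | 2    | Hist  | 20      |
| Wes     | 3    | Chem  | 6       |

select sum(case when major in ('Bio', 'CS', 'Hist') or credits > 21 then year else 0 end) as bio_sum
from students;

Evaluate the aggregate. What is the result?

21

student=Sven: ✓ → 1
student=Bob: ✓ → 1
student=Rosa: ✓ → 2
student=Yara: ✓ → 4
student=Tara: ✗
student=Kai: ✓ → 3
student=Eve: ✓ → 1
student=Noor: ✓ → 3
student=Priya: ✗
student=Ines: ✓ → 2
student=Hiro: ✓ → 2
student=Mira: ✓ → 2
student=Wes: ✗
bio_sum = 1 + 1 + 2 + 4 + 3 + 1 + 3 + 2 + 2 + 2 = 21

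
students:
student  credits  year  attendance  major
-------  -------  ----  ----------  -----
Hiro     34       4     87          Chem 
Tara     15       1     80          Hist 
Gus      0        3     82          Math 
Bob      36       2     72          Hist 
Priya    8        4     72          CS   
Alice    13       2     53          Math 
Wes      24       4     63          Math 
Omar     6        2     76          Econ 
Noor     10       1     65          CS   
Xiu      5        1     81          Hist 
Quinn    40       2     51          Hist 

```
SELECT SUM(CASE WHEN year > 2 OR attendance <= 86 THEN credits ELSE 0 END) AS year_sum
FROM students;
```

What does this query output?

191

student=Hiro: ✓ → 34
student=Tara: ✓ → 15
student=Gus: ✓ → 0
student=Bob: ✓ → 36
student=Priya: ✓ → 8
student=Alice: ✓ → 13
student=Wes: ✓ → 24
student=Omar: ✓ → 6
student=Noor: ✓ → 10
student=Xiu: ✓ → 5
student=Quinn: ✓ → 40
year_sum = 34 + 15 + 36 + 8 + 13 + 24 + 6 + 10 + 5 + 40 = 191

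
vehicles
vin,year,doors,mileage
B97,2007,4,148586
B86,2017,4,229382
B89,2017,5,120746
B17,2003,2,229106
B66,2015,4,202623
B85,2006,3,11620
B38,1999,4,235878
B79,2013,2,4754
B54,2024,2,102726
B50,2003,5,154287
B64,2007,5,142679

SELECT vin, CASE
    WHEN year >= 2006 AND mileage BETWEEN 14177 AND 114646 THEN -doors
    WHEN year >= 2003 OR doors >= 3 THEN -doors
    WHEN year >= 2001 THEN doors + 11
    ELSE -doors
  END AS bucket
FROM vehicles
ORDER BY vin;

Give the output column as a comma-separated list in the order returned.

-2, -4, -5, -2, -5, -4, -2, -3, -4, -5, -4

vin=B17: year >= 2003 OR doors >= 3 → -2
vin=B38: year >= 2003 OR doors >= 3 → -4
vin=B50: year >= 2003 OR doors >= 3 → -5
vin=B54: year >= 2006 AND mileage BETWEEN 14177 AND 114646 → -2
vin=B64: year >= 2003 OR doors >= 3 → -5
vin=B66: year >= 2003 OR doors >= 3 → -4
vin=B79: year >= 2003 OR doors >= 3 → -2
vin=B85: year >= 2003 OR doors >= 3 → -3
vin=B86: year >= 2003 OR doors >= 3 → -4
vin=B89: year >= 2003 OR doors >= 3 → -5
vin=B97: year >= 2003 OR doors >= 3 → -4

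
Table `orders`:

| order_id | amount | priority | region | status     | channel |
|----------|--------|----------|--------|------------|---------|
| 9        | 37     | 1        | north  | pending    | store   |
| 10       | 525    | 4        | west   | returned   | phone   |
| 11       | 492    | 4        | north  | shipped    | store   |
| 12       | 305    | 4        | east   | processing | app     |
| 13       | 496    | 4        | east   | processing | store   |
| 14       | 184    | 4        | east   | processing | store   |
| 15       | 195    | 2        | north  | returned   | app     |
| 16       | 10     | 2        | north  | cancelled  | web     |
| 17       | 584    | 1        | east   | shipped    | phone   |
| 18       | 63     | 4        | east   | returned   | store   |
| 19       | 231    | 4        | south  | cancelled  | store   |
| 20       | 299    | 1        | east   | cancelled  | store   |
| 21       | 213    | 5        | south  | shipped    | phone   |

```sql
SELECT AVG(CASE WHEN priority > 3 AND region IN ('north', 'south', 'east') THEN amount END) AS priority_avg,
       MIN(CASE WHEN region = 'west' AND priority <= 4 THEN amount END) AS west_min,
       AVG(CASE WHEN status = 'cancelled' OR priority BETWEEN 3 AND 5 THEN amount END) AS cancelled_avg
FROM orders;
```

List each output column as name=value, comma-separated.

[priority_avg: priority > 3 AND region IN ('north', 'south', 'east')]
order_id=9: ✗
order_id=10: ✗
order_id=11: ✓ → 492
order_id=12: ✓ → 305
order_id=13: ✓ → 496
order_id=14: ✓ → 184
order_id=15: ✗
order_id=16: ✗
order_id=17: ✗
order_id=18: ✓ → 63
order_id=19: ✓ → 231
order_id=20: ✗
order_id=21: ✓ → 213
priority_avg = (492 + 305 + 496 + 184 + 63 + 231 + 213) / 7 = 283.4285714286
—
[west_min: region = 'west' AND priority <= 4]
order_id=9: ✗
order_id=10: ✓ → 525
order_id=11: ✗
order_id=12: ✗
order_id=13: ✗
order_id=14: ✗
order_id=15: ✗
order_id=16: ✗
order_id=17: ✗
order_id=18: ✗
order_id=19: ✗
order_id=20: ✗
order_id=21: ✗
west_min = MIN(525) = 525
—
[cancelled_avg: status = 'cancelled' OR priority BETWEEN 3 AND 5]
order_id=9: ✗
order_id=10: ✓ → 525
order_id=11: ✓ → 492
order_id=12: ✓ → 305
order_id=13: ✓ → 496
order_id=14: ✓ → 184
order_id=15: ✗
order_id=16: ✓ → 10
order_id=17: ✗
order_id=18: ✓ → 63
order_id=19: ✓ → 231
order_id=20: ✓ → 299
order_id=21: ✓ → 213
cancelled_avg = (525 + 492 + 305 + 496 + 184 + 10 + 63 + 231 + 299 + 213) / 10 = 281.8

priority_avg=283.4285714286, west_min=525, cancelled_avg=281.8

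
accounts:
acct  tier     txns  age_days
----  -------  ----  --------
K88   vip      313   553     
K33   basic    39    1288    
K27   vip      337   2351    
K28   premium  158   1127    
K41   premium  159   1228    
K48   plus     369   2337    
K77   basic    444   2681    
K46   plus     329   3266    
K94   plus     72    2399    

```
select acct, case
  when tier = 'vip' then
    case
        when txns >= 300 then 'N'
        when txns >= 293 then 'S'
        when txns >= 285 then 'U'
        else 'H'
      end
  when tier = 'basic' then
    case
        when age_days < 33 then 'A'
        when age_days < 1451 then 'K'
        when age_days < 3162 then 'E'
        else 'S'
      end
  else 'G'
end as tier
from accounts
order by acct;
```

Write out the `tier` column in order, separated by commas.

N, G, K, G, G, G, E, N, G

acct=K27: tier='vip' → inner[txns >= 300] → N
acct=K28: tier='premium' → outer ELSE → G
acct=K33: tier='basic' → inner[age_days < 1451] → K
acct=K41: tier='premium' → outer ELSE → G
acct=K46: tier='plus' → outer ELSE → G
acct=K48: tier='plus' → outer ELSE → G
acct=K77: tier='basic' → inner[age_days < 3162] → E
acct=K88: tier='vip' → inner[txns >= 300] → N
acct=K94: tier='plus' → outer ELSE → G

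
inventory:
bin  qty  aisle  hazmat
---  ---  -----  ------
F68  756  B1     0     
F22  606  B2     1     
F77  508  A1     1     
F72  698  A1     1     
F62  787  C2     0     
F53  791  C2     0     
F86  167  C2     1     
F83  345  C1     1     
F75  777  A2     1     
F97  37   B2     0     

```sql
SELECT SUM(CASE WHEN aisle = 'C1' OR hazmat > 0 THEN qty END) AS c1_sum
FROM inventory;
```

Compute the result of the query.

3101

bin=F68: ✗
bin=F22: ✓ → 606
bin=F77: ✓ → 508
bin=F72: ✓ → 698
bin=F62: ✗
bin=F53: ✗
bin=F86: ✓ → 167
bin=F83: ✓ → 345
bin=F75: ✓ → 777
bin=F97: ✗
c1_sum = 606 + 508 + 698 + 167 + 345 + 777 = 3101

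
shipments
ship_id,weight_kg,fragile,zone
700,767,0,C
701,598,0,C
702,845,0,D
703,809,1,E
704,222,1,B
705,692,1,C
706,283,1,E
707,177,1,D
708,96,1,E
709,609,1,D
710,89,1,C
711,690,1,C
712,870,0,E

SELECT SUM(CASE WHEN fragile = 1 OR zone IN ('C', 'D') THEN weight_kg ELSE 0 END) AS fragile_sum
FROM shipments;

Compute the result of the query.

ship_id=700: ✓ → 767
ship_id=701: ✓ → 598
ship_id=702: ✓ → 845
ship_id=703: ✓ → 809
ship_id=704: ✓ → 222
ship_id=705: ✓ → 692
ship_id=706: ✓ → 283
ship_id=707: ✓ → 177
ship_id=708: ✓ → 96
ship_id=709: ✓ → 609
ship_id=710: ✓ → 89
ship_id=711: ✓ → 690
ship_id=712: ✗
fragile_sum = 767 + 598 + 845 + 809 + 222 + 692 + 283 + 177 + 96 + 609 + 89 + 690 = 5877

5877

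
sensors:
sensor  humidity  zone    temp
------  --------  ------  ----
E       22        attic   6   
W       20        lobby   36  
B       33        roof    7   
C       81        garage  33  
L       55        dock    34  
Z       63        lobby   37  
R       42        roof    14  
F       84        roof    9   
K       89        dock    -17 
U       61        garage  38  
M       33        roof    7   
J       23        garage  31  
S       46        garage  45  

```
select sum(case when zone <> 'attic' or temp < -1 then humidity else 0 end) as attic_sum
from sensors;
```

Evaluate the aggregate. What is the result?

sensor=E: ✗
sensor=W: ✓ → 20
sensor=B: ✓ → 33
sensor=C: ✓ → 81
sensor=L: ✓ → 55
sensor=Z: ✓ → 63
sensor=R: ✓ → 42
sensor=F: ✓ → 84
sensor=K: ✓ → 89
sensor=U: ✓ → 61
sensor=M: ✓ → 33
sensor=J: ✓ → 23
sensor=S: ✓ → 46
attic_sum = 20 + 33 + 81 + 55 + 63 + 42 + 84 + 89 + 61 + 33 + 23 + 46 = 630

630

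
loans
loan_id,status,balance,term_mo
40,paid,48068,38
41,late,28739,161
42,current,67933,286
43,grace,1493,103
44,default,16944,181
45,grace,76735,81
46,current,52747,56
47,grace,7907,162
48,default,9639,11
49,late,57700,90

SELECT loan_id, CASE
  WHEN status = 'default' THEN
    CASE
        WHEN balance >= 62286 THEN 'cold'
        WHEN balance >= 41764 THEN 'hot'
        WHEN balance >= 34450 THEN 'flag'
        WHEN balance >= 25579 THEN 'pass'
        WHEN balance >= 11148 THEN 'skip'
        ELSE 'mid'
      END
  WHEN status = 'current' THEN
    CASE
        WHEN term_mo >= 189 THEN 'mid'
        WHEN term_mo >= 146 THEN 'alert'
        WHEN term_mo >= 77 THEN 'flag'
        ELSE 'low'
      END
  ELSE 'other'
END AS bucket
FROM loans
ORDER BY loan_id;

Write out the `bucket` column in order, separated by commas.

loan_id=40: status='paid' → outer ELSE → other
loan_id=41: status='late' → outer ELSE → other
loan_id=42: status='current' → inner[term_mo >= 189] → mid
loan_id=43: status='grace' → outer ELSE → other
loan_id=44: status='default' → inner[balance >= 11148] → skip
loan_id=45: status='grace' → outer ELSE → other
loan_id=46: status='current' → inner[ELSE] → low
loan_id=47: status='grace' → outer ELSE → other
loan_id=48: status='default' → inner[ELSE] → mid
loan_id=49: status='late' → outer ELSE → other

other, other, mid, other, skip, other, low, other, mid, other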